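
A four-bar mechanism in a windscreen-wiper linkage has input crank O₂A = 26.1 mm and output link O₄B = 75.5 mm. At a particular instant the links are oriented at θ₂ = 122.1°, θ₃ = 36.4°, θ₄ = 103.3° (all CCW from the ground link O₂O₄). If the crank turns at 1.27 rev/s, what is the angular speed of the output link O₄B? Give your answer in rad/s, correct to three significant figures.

2.99

ω₂ = 7.98 rad/s (from 1.27 rev/s).
Differentiating the loop-closure r₂e^{iθ₂}+r₃e^{iθ₃}=r₁+r₄e^{iθ₄} gives r₂ω₂e^{iθ₂}+r₃ω₃e^{iθ₃}=r₄ω₄e^{iθ₄}.
Eliminating the other unknown: ω₄ = r₂ω₂ sin(θ₂−θ₃) / [r₄ sin(θ₄−θ₃)].
Numerator sine = +0.99719; denominator sine = +0.91982.
Result = 0.0261·7.98·(+0.99719) / (0.0755·(+0.91982)) = +2.9905 rad/s; magnitude 2.9905 rad/s.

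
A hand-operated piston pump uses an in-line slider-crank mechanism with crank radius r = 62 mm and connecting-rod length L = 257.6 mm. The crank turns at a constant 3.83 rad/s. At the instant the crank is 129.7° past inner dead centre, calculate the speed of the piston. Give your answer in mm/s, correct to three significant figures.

ω = 3.83 rad/s
For an in-line slider-crank, x = r cosθ + √(L² − r² sin²θ), so v = −rω sinθ·[1 + r cosθ/√(L² − r² sin²θ)].
With r = 0.062 m, L = 0.2576 m, θ = 129.7°: √(L² − r² sin²θ) = 0.25314 m.
v = −0.062·3.83·0.76940·[1 + 0.062·-0.63877/0.25314] = -0.15412 m/s.
|v| = 0.15412 m/s = 154.12 mm/s.

154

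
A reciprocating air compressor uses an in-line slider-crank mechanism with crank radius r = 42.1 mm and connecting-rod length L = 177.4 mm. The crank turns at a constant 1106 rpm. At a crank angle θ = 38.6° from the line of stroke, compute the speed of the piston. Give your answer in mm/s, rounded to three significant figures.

3610

ω = 2π·1106/60 = 115.8 rad/s
For an in-line slider-crank, x = r cosθ + √(L² − r² sin²θ), so v = −rω sinθ·[1 + r cosθ/√(L² − r² sin²θ)].
With r = 0.0421 m, L = 0.1774 m, θ = 38.6°: √(L² − r² sin²θ) = 0.17544 m.
v = −0.0421·115.8·0.62388·[1 + 0.0421·0.78152/0.17544] = -3.6125 m/s.
|v| = 3.6125 m/s = 3612.5 mm/s.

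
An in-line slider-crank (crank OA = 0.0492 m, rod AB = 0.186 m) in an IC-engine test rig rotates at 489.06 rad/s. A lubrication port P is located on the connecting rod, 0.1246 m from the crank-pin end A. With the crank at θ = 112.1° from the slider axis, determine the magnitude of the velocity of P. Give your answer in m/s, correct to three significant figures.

ω = 489.1 rad/s.  Crank-pin speed |V_A| = rω = 24.062 m/s, perpendicular to OA.
Rod angle: sinφ = −(r/L) sinθ ⇒ φ = -14.187°; ω_rod = −rω cosθ/√(L²−r²sin²θ) = +50.201 rad/s.
V_P = V_A + ω_rod × AP, with AP = 0.1246 m along the rod.
Components: V_Px = −rω sinθ − a·ω_rod·sinφ = -20.761 m/s;  V_Py = rω cosθ + a·ω_rod·cosφ = -2.9883 m/s.
|V_P| = √(V_Px² + V_Py²) = 20.975 m/s.

21.0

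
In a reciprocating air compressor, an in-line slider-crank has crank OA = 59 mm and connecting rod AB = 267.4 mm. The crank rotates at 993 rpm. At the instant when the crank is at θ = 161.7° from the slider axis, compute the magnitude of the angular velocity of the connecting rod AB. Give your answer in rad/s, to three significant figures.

ω = 104 rad/s (converted from 993 rpm).
The rod makes angle φ with the slider axis where L sinφ = r sinθ; differentiating, L cosφ·φ̇ = r ω cosθ.
L cosφ = √(L² − r² sin²θ) = 0.26676 m.
|ω_rod| = r ω |cosθ| / √(L² − r² sin²θ) = 0.059·104·0.94943/0.26676 = 21.836 rad/s.

21.8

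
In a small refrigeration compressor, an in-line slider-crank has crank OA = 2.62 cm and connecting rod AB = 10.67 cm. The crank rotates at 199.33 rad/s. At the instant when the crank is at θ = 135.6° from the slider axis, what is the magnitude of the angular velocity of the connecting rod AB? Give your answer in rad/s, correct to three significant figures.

ω = 199.3 rad/s
The rod makes angle φ with the slider axis where L sinφ = r sinθ; differentiating, L cosφ·φ̇ = r ω cosθ.
L cosφ = √(L² − r² sin²θ) = 0.10511 m.
|ω_rod| = r ω |cosθ| / √(L² − r² sin²θ) = 0.0262·199.3·0.71447/0.10511 = 35.498 rad/s.

35.5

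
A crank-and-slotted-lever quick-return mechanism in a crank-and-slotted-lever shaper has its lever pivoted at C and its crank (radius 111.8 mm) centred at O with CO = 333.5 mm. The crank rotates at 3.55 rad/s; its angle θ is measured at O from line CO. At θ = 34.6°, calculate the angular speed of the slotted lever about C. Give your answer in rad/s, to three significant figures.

0.828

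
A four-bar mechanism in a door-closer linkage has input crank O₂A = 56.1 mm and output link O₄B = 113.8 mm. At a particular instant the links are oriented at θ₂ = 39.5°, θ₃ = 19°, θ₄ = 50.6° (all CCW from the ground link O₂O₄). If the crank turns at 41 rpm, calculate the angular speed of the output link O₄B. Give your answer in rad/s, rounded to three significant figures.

1.41

ω₂ = 4.294 rad/s (from 41 rpm).
Differentiating the loop-closure r₂e^{iθ₂}+r₃e^{iθ₃}=r₁+r₄e^{iθ₄} gives r₂ω₂e^{iθ₂}+r₃ω₃e^{iθ₃}=r₄ω₄e^{iθ₄}.
Eliminating the other unknown: ω₄ = r₂ω₂ sin(θ₂−θ₃) / [r₄ sin(θ₄−θ₃)].
Numerator sine = +0.35021; denominator sine = +0.52399.
Result = 0.0561·4.294·(+0.35021) / (0.1138·(+0.52399)) = +1.4146 rad/s; magnitude 1.4146 rad/s.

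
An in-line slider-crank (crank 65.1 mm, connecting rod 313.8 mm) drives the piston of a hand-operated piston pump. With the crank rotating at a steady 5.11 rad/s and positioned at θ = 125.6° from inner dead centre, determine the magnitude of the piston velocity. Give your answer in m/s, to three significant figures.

ω = 5.11 rad/s
For an in-line slider-crank, x = r cosθ + √(L² − r² sin²θ), so v = −rω sinθ·[1 + r cosθ/√(L² − r² sin²θ)].
With r = 0.0651 m, L = 0.3138 m, θ = 125.6°: √(L² − r² sin²θ) = 0.3093 m.
v = −0.0651·5.11·0.81310·[1 + 0.0651·-0.58212/0.3093] = -0.23735 m/s.
|v| = 0.23735 m/s.

0.237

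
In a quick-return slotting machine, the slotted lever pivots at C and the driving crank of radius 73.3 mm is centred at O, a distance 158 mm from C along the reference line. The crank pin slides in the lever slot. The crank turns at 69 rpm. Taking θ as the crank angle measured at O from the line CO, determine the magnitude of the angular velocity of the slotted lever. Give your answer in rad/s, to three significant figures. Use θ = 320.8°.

2.15

ω = 7.226 rad/s (from 69 rpm).
Crank pin A relative to C: A = (d + r cosθ, r sinθ); lever angle φ = atan2(r sinθ, d + r cosθ).
Differentiating tanφ: φ̇ = rω(d cosθ + r)/(d² + r² + 2dr cosθ).
d² + r² + 2dr cosθ = |CA|² = 0.0482868 m²;  d cosθ + r = +0.19574 m.
|ω_lever| = |0.0733·7.226·+0.19574| / 0.0482868 = 2.147 rad/s.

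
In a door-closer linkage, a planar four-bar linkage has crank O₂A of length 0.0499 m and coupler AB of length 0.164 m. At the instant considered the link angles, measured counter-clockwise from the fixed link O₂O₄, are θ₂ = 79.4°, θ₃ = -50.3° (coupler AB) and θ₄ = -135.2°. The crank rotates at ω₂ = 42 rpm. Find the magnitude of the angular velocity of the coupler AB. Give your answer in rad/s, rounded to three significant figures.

ω₂ = 4.398 rad/s (from 42 rpm).
Differentiating the loop-closure r₂e^{iθ₂}+r₃e^{iθ₃}=r₁+r₄e^{iθ₄} gives r₂ω₂e^{iθ₂}+r₃ω₃e^{iθ₃}=r₄ω₄e^{iθ₄}.
Eliminating the other unknown: ω₃ = r₂ω₂ sin(θ₄−θ₂) / [r₃ sin(θ₃−θ₄)].
Numerator sine = +0.56784; denominator sine = +0.99604.
Result = 0.0499·4.398·(+0.56784) / (0.164·(+0.99604)) = +0.76293 rad/s; magnitude 0.76293 rad/s.

0.763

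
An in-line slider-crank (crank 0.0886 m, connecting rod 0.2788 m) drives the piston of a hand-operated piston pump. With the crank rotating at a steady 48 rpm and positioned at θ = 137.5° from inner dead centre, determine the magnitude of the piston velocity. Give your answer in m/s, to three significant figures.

ω = 2π·48/60 = 5.027 rad/s
For an in-line slider-crank, x = r cosθ + √(L² − r² sin²θ), so v = −rω sinθ·[1 + r cosθ/√(L² − r² sin²θ)].
With r = 0.0886 m, L = 0.2788 m, θ = 137.5°: √(L² − r² sin²θ) = 0.2723 m.
v = −0.0886·5.027·0.67559·[1 + 0.0886·-0.73728/0.2723] = -0.2287 m/s.
|v| = 0.2287 m/s.

0.229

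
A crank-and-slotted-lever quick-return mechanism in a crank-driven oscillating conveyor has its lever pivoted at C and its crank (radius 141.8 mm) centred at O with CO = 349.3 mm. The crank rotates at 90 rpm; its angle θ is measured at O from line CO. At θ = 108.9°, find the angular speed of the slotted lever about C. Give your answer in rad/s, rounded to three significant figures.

0.348

ω = 9.425 rad/s (from 90 rpm).
Crank pin A relative to C: A = (d + r cosθ, r sinθ); lever angle φ = atan2(r sinθ, d + r cosθ).
Differentiating tanφ: φ̇ = rω(d cosθ + r)/(d² + r² + 2dr cosθ).
d² + r² + 2dr cosθ = |CA|² = 0.11003 m²;  d cosθ + r = +0.028656 m.
|ω_lever| = |0.1418·9.425·+0.028656| / 0.11003 = 0.34805 rad/s.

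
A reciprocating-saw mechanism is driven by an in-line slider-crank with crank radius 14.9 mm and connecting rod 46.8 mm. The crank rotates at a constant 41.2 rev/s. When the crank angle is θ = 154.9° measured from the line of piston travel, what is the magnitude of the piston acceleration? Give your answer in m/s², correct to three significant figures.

694

ω = 2π·41.2 = 258.9 rad/s
x(θ) = r cosθ + √(L² − r² sin²θ); with ω constant, a = ω²·d²x/dθ².
d²x/dθ² = −r cosθ − r²(cos2θ)/√u − r⁴ sin²2θ/(4u^{3/2}),  u = L² − r² sin²θ = 0.00215029 m².
Substituting r = 0.0149 m, L = 0.0468 m, θ = 154.9°: d²x/dθ² = +0.010355 m.
a = ω²·d²x/dθ² = (258.9)²·(+0.010355) = +693.94 m/s²;  |a| = 693.94 m/s².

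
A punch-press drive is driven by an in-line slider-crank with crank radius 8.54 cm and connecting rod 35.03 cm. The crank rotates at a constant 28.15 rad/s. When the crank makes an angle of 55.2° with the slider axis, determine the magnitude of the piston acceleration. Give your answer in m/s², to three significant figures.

ω = 28.15 rad/s
x(θ) = r cosθ + √(L² − r² sin²θ); with ω constant, a = ω²·d²x/dθ².
d²x/dθ² = −r cosθ − r²(cos2θ)/√u − r⁴ sin²2θ/(4u^{3/2}),  u = L² − r² sin²θ = 0.117792 m².
Substituting r = 0.0854 m, L = 0.3503 m, θ = 55.2°: d²x/dθ² = -0.041621 m.
a = ω²·d²x/dθ² = (28.15)²·(-0.041621) = -32.981 m/s²;  |a| = 32.981 m/s².

33.0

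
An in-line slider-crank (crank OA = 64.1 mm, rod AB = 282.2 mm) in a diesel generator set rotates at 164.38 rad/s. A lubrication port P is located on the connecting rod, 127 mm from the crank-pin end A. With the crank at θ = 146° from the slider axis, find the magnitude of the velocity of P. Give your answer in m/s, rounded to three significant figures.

ω = 164.4 rad/s.  Crank-pin speed |V_A| = rω = 10.537 m/s, perpendicular to OA.
Rod angle: sinφ = −(r/L) sinθ ⇒ φ = -7.297°; ω_rod = −rω cosθ/√(L²−r²sin²θ) = +31.207 rad/s.
V_P = V_A + ω_rod × AP, with AP = 0.127 m along the rod.
Components: V_Px = −rω sinθ − a·ω_rod·sinφ = -5.3887 m/s;  V_Py = rω cosθ + a·ω_rod·cosφ = -4.8041 m/s.
|V_P| = √(V_Px² + V_Py²) = 7.2192 m/s.

7.22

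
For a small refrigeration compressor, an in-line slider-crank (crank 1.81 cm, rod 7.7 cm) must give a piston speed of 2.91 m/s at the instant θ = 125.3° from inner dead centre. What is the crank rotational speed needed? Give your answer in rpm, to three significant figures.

2180

For an in-line slider-crank, |v_piston| = rω|sinθ|·[1 + r cosθ/√(L² − r² sin²θ)].
With r = 0.0181 m, L = 0.077 m, θ = 125.3°: the bracketed kinematic factor |dx/dθ| = 0.012728 m.
ω = v/|dx/dθ| = 2.91/0.012728 = 228.64 rad/s.
N = 60ω/(2π) = 2183.3 rpm.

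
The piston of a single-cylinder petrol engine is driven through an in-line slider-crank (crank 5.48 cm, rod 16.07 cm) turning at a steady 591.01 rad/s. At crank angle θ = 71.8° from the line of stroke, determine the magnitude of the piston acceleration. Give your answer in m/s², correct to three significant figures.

504

ω = 591 rad/s
x(θ) = r cosθ + √(L² − r² sin²θ); with ω constant, a = ω²·d²x/dθ².
d²x/dθ² = −r cosθ − r²(cos2θ)/√u − r⁴ sin²2θ/(4u^{3/2}),  u = L² − r² sin²θ = 0.0231144 m².
Substituting r = 0.0548 m, L = 0.1607 m, θ = 71.8°: d²x/dθ² = -0.0014433 m.
a = ω²·d²x/dθ² = (591)²·(-0.0014433) = -504.13 m/s²;  |a| = 504.13 m/s².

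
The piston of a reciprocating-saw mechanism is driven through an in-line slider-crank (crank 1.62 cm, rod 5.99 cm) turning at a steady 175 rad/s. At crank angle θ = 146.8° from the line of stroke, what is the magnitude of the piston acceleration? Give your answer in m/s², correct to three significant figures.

359

ω = 175 rad/s
x(θ) = r cosθ + √(L² − r² sin²θ); with ω constant, a = ω²·d²x/dθ².
d²x/dθ² = −r cosθ − r²(cos2θ)/√u − r⁴ sin²2θ/(4u^{3/2}),  u = L² − r² sin²θ = 0.00350932 m².
Substituting r = 0.0162 m, L = 0.0599 m, θ = 146.8°: d²x/dθ² = +0.011712 m.
a = ω²·d²x/dθ² = (175)²·(+0.011712) = +358.69 m/s²;  |a| = 358.69 m/s².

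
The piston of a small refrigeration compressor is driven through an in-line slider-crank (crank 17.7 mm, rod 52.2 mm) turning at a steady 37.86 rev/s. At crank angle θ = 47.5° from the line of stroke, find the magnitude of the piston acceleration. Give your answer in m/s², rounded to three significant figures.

ω = 2π·37.9 = 237.9 rad/s
x(θ) = r cosθ + √(L² − r² sin²θ); with ω constant, a = ω²·d²x/dθ².
d²x/dθ² = −r cosθ − r²(cos2θ)/√u − r⁴ sin²2θ/(4u^{3/2}),  u = L² − r² sin²θ = 0.00255454 m².
Substituting r = 0.0177 m, L = 0.0522 m, θ = 47.5°: d²x/dθ² = -0.011606 m.
a = ω²·d²x/dθ² = (237.9)²·(-0.011606) = -656.77 m/s²;  |a| = 656.77 m/s².

657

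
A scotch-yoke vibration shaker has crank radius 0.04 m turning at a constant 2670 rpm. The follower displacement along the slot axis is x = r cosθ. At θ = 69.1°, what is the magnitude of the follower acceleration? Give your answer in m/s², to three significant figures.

ω = 279.6 rad/s (from 2670 rpm).
x = r cosθ ⇒ ẍ = −rω² cosθ (ω constant).
|a| = rω²|cosθ| = 0.04·(279.6)²·|cos 69.1°| = 1115.6 m/s².

1120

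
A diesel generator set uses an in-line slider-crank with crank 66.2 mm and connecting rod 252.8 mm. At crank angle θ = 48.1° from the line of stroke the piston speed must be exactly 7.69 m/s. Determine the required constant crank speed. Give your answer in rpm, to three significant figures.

1260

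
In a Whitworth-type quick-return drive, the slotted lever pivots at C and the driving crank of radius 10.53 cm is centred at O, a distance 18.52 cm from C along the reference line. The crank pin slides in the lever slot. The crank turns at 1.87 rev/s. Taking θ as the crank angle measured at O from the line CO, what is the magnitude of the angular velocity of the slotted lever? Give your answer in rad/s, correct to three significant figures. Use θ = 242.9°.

ω = 11.75 rad/s (from 1.87 rev/s).
Crank pin A relative to C: A = (d + r cosθ, r sinθ); lever angle φ = atan2(r sinθ, d + r cosθ).
Differentiating tanφ: φ̇ = rω(d cosθ + r)/(d² + r² + 2dr cosθ).
d² + r² + 2dr cosθ = |CA|² = 0.0276195 m²;  d cosθ + r = +0.020933 m.
|ω_lever| = |0.1053·11.75·+0.020933| / 0.0276195 = 0.93771 rad/s.

0.938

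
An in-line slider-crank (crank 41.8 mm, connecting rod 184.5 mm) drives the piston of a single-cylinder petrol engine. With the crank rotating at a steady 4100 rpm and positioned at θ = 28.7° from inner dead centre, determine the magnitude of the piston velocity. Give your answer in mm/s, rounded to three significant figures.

10300

ω = 2π·4100/60 = 429.4 rad/s
For an in-line slider-crank, x = r cosθ + √(L² − r² sin²θ), so v = −rω sinθ·[1 + r cosθ/√(L² − r² sin²θ)].
With r = 0.0418 m, L = 0.1845 m, θ = 28.7°: √(L² − r² sin²θ) = 0.1834 m.
v = −0.0418·429.4·0.48022·[1 + 0.0418·0.87715/0.1834] = -10.341 m/s.
|v| = 10.341 m/s = 10341 mm/s.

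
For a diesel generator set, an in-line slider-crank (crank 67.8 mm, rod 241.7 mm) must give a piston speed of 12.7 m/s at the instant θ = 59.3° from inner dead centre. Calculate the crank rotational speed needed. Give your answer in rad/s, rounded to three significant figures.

For an in-line slider-crank, |v_piston| = rω|sinθ|·[1 + r cosθ/√(L² − r² sin²θ)].
With r = 0.0678 m, L = 0.2417 m, θ = 59.3°: the bracketed kinematic factor |dx/dθ| = 0.066901 m.
ω = v/|dx/dθ| = 12.7/0.066901 = 189.83 rad/s.

190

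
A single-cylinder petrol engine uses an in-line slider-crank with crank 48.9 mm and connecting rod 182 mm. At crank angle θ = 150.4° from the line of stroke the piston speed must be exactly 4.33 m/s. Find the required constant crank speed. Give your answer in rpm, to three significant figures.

2240

For an in-line slider-crank, |v_piston| = rω|sinθ|·[1 + r cosθ/√(L² − r² sin²θ)].
With r = 0.0489 m, L = 0.182 m, θ = 150.4°: the bracketed kinematic factor |dx/dθ| = 0.018461 m.
ω = v/|dx/dθ| = 4.33/0.018461 = 234.55 rad/s.
N = 60ω/(2π) = 2239.8 rpm.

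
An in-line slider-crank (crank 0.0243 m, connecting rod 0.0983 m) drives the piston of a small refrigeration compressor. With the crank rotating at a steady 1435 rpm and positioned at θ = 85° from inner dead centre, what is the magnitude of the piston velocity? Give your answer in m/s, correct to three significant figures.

ω = 2π·1435/60 = 150.3 rad/s
For an in-line slider-crank, x = r cosθ + √(L² − r² sin²θ), so v = −rω sinθ·[1 + r cosθ/√(L² − r² sin²θ)].
With r = 0.0243 m, L = 0.0983 m, θ = 85°: √(L² − r² sin²θ) = 0.095273 m.
v = −0.0243·150.3·0.99619·[1 + 0.0243·0.08716/0.095273] = -3.7186 m/s.
|v| = 3.7186 m/s.

3.72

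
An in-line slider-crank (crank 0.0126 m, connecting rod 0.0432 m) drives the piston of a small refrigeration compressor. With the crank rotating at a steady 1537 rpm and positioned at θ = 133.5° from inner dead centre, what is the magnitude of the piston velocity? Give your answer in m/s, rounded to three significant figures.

1.17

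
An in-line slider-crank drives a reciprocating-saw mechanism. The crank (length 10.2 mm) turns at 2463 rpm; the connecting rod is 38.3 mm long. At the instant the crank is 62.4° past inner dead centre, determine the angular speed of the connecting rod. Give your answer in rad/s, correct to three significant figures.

32.7

ω = 257.9 rad/s (converted from 2463 rpm).
The rod makes angle φ with the slider axis where L sinφ = r sinθ; differentiating, L cosφ·φ̇ = r ω cosθ.
L cosφ = √(L² − r² sin²θ) = 0.037218 m.
|ω_rod| = r ω |cosθ| / √(L² − r² sin²θ) = 0.0102·257.9·0.46330/0.037218 = 32.749 rad/s.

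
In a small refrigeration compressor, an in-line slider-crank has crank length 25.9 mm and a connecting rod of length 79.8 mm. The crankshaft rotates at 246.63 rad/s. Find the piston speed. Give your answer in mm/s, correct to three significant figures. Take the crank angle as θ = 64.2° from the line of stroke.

ω = 246.6 rad/s
For an in-line slider-crank, x = r cosθ + √(L² − r² sin²θ), so v = −rω sinθ·[1 + r cosθ/√(L² − r² sin²θ)].
With r = 0.0259 m, L = 0.0798 m, θ = 64.2°: √(L² − r² sin²θ) = 0.076317 m.
v = −0.0259·246.6·0.90032·[1 + 0.0259·0.43523/0.076317] = -6.6004 m/s.
|v| = 6.6004 m/s = 6600.4 mm/s.

6600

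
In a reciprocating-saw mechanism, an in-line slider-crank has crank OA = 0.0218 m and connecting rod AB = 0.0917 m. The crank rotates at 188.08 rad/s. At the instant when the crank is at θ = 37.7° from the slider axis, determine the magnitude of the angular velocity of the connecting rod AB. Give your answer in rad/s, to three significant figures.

ω = 188.1 rad/s
The rod makes angle φ with the slider axis where L sinφ = r sinθ; differentiating, L cosφ·φ̇ = r ω cosθ.
L cosφ = √(L² − r² sin²θ) = 0.090726 m.
|ω_rod| = r ω |cosθ| / √(L² − r² sin²θ) = 0.0218·188.1·0.79122/0.090726 = 35.758 rad/s.

35.8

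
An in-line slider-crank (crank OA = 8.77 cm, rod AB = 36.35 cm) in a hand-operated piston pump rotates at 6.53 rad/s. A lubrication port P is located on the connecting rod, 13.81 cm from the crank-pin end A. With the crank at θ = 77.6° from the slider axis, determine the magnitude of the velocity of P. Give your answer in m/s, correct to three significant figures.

0.576

ω = 6.53 rad/s.  Crank-pin speed |V_A| = rω = 0.57268 m/s, perpendicular to OA.
Rod angle: sinφ = −(r/L) sinθ ⇒ φ = -13.629°; ω_rod = −rω cosθ/√(L²−r²sin²θ) = -0.34811 rad/s.
V_P = V_A + ω_rod × AP, with AP = 0.1381 m along the rod.
Components: V_Px = −rω sinθ − a·ω_rod·sinφ = -0.57065 m/s;  V_Py = rω cosθ + a·ω_rod·cosφ = +0.076255 m/s.
|V_P| = √(V_Px² + V_Py²) = 0.57572 m/s.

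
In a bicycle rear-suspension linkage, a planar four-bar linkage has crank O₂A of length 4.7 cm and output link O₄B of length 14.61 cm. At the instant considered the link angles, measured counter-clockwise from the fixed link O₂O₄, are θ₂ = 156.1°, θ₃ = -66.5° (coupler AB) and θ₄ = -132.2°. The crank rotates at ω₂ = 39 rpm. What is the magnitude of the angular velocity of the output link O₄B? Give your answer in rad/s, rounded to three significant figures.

0.976

ω₂ = 4.084 rad/s (from 39 rpm).
Differentiating the loop-closure r₂e^{iθ₂}+r₃e^{iθ₃}=r₁+r₄e^{iθ₄} gives r₂ω₂e^{iθ₂}+r₃ω₃e^{iθ₃}=r₄ω₄e^{iθ₄}.
Eliminating the other unknown: ω₄ = r₂ω₂ sin(θ₂−θ₃) / [r₄ sin(θ₄−θ₃)].
Numerator sine = -0.67688; denominator sine = -0.91140.
Result = 0.047·4.084·(-0.67688) / (0.1461·(-0.91140)) = +0.97575 rad/s; magnitude 0.97575 rad/s.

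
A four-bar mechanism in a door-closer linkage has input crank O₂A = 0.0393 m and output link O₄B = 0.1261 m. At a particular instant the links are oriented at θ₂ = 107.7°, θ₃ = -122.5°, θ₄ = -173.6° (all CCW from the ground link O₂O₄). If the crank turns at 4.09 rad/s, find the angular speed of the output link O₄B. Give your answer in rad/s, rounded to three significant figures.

1.26

ω₂ = 4.09 rad/s
Differentiating the loop-closure r₂e^{iθ₂}+r₃e^{iθ₃}=r₁+r₄e^{iθ₄} gives r₂ω₂e^{iθ₂}+r₃ω₃e^{iθ₃}=r₄ω₄e^{iθ₄}.
Eliminating the other unknown: ω₄ = r₂ω₂ sin(θ₂−θ₃) / [r₄ sin(θ₄−θ₃)].
Numerator sine = -0.76828; denominator sine = -0.77824.
Result = 0.0393·4.09·(-0.76828) / (0.1261·(-0.77824)) = +1.2584 rad/s; magnitude 1.2584 rad/s.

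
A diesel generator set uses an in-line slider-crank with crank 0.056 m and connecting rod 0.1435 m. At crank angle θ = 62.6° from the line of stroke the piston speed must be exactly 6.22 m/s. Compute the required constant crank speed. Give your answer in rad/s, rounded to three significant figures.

For an in-line slider-crank, |v_piston| = rω|sinθ|·[1 + r cosθ/√(L² − r² sin²θ)].
With r = 0.056 m, L = 0.1435 m, θ = 62.6°: the bracketed kinematic factor |dx/dθ| = 0.059236 m.
ω = v/|dx/dθ| = 6.22/0.059236 = 105 rad/s.

105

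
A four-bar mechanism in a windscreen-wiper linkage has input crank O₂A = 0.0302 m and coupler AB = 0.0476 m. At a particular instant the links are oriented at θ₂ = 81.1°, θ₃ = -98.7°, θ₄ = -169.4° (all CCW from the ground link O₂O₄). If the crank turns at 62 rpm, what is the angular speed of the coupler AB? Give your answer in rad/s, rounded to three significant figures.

4.11

ω₂ = 6.493 rad/s (from 62 rpm).
Differentiating the loop-closure r₂e^{iθ₂}+r₃e^{iθ₃}=r₁+r₄e^{iθ₄} gives r₂ω₂e^{iθ₂}+r₃ω₃e^{iθ₃}=r₄ω₄e^{iθ₄}.
Eliminating the other unknown: ω₃ = r₂ω₂ sin(θ₄−θ₂) / [r₃ sin(θ₃−θ₄)].
Numerator sine = +0.94264; denominator sine = +0.94380.
Result = 0.0302·6.493·(+0.94264) / (0.0476·(+0.94380)) = +4.1142 rad/s; magnitude 4.1142 rad/s.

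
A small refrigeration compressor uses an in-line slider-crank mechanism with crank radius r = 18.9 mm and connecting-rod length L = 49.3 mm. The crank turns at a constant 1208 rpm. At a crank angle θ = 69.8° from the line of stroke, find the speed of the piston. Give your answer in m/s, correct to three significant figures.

2.56

ω = 2π·1208/60 = 126.5 rad/s
For an in-line slider-crank, x = r cosθ + √(L² − r² sin²θ), so v = −rω sinθ·[1 + r cosθ/√(L² − r² sin²θ)].
With r = 0.0189 m, L = 0.0493 m, θ = 69.8°: √(L² − r² sin²θ) = 0.045999 m.
v = −0.0189·126.5·0.93849·[1 + 0.0189·0.34530/0.045999] = -2.5622 m/s.
|v| = 2.5622 m/s.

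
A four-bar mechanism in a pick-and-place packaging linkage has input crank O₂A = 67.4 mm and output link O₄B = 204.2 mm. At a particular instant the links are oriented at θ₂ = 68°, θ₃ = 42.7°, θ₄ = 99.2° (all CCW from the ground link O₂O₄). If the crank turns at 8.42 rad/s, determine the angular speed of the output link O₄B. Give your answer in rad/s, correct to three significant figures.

1.42

ω₂ = 8.42 rad/s
Differentiating the loop-closure r₂e^{iθ₂}+r₃e^{iθ₃}=r₁+r₄e^{iθ₄} gives r₂ω₂e^{iθ₂}+r₃ω₃e^{iθ₃}=r₄ω₄e^{iθ₄}.
Eliminating the other unknown: ω₄ = r₂ω₂ sin(θ₂−θ₃) / [r₄ sin(θ₄−θ₃)].
Numerator sine = +0.42736; denominator sine = +0.83389.
Result = 0.0674·8.42·(+0.42736) / (0.2042·(+0.83389)) = +1.4243 rad/s; magnitude 1.4243 rad/s.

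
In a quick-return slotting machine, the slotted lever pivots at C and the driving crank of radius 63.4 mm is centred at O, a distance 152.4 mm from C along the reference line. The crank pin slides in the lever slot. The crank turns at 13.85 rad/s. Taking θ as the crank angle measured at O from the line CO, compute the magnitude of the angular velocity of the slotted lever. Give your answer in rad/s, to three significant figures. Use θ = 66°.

ω = 13.85 rad/s
Crank pin A relative to C: A = (d + r cosθ, r sinθ); lever angle φ = atan2(r sinθ, d + r cosθ).
Differentiating tanφ: φ̇ = rω(d cosθ + r)/(d² + r² + 2dr cosθ).
d² + r² + 2dr cosθ = |CA|² = 0.0351052 m²;  d cosθ + r = +0.12539 m.
|ω_lever| = |0.0634·13.85·+0.12539| / 0.0351052 = 3.1363 rad/s.

3.14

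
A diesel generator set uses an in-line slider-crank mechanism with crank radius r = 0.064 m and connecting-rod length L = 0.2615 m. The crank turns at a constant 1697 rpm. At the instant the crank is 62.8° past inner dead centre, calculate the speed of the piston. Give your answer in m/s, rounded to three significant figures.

11.3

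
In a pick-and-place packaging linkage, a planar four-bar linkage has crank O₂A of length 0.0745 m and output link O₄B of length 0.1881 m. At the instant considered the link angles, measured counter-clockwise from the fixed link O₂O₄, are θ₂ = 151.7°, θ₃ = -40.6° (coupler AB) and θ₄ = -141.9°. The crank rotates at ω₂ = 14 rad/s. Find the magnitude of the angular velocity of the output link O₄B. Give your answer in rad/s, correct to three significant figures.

1.20

ω₂ = 14 rad/s
Differentiating the loop-closure r₂e^{iθ₂}+r₃e^{iθ₃}=r₁+r₄e^{iθ₄} gives r₂ω₂e^{iθ₂}+r₃ω₃e^{iθ₃}=r₄ω₄e^{iθ₄}.
Eliminating the other unknown: ω₄ = r₂ω₂ sin(θ₂−θ₃) / [r₄ sin(θ₄−θ₃)].
Numerator sine = -0.21303; denominator sine = -0.98061.
Result = 0.0745·14·(-0.21303) / (0.1881·(-0.98061)) = +1.2046 rad/s; magnitude 1.2046 rad/s.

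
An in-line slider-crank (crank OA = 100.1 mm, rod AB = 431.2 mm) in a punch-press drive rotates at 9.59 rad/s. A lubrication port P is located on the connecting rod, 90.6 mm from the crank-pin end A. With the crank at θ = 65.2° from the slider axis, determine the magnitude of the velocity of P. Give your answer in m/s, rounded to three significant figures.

ω = 9.59 rad/s.  Crank-pin speed |V_A| = rω = 0.95996 m/s, perpendicular to OA.
Rod angle: sinφ = −(r/L) sinθ ⇒ φ = -12.165°; ω_rod = −rω cosθ/√(L²−r²sin²θ) = -0.95526 rad/s.
V_P = V_A + ω_rod × AP, with AP = 0.0906 m along the rod.
Components: V_Px = −rω sinθ − a·ω_rod·sinφ = -0.88967 m/s;  V_Py = rω cosθ + a·ω_rod·cosφ = +0.31805 m/s.
|V_P| = √(V_Px² + V_Py²) = 0.94481 m/s.

0.945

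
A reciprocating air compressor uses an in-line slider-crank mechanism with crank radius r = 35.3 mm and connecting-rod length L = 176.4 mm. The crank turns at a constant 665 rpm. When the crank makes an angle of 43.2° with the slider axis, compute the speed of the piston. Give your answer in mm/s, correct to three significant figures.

ω = 2π·665/60 = 69.64 rad/s
For an in-line slider-crank, x = r cosθ + √(L² − r² sin²θ), so v = −rω sinθ·[1 + r cosθ/√(L² − r² sin²θ)].
With r = 0.0353 m, L = 0.1764 m, θ = 43.2°: √(L² − r² sin²θ) = 0.17474 m.
v = −0.0353·69.64·0.68455·[1 + 0.0353·0.72897/0.17474] = -1.9306 m/s.
|v| = 1.9306 m/s = 1930.6 mm/s.

1930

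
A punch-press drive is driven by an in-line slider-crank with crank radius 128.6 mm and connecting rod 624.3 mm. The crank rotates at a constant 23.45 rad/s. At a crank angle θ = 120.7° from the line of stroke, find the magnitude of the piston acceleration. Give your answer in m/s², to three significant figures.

43.1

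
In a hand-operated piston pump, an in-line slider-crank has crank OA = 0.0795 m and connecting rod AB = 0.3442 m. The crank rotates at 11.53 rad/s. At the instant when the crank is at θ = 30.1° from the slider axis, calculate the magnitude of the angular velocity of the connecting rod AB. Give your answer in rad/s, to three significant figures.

ω = 11.53 rad/s
The rod makes angle φ with the slider axis where L sinφ = r sinθ; differentiating, L cosφ·φ̇ = r ω cosθ.
L cosφ = √(L² − r² sin²θ) = 0.34188 m.
|ω_rod| = r ω |cosθ| / √(L² − r² sin²θ) = 0.0795·11.53·0.86515/0.34188 = 2.3196 rad/s.

2.32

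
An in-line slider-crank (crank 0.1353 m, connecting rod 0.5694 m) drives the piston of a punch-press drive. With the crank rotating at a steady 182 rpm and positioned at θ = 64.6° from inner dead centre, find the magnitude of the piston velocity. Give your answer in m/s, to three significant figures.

2.57

ω = 2π·182/60 = 19.06 rad/s
For an in-line slider-crank, x = r cosθ + √(L² − r² sin²θ), so v = −rω sinθ·[1 + r cosθ/√(L² − r² sin²θ)].
With r = 0.1353 m, L = 0.5694 m, θ = 64.6°: √(L² − r² sin²θ) = 0.55613 m.
v = −0.1353·19.06·0.90334·[1 + 0.1353·0.42894/0.55613] = -2.5725 m/s.
|v| = 2.5725 m/s.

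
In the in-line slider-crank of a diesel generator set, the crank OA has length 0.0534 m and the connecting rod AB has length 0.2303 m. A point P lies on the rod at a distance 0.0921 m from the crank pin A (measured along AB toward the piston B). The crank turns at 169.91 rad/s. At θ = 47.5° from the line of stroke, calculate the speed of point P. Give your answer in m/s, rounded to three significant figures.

ω = 169.9 rad/s.  Crank-pin speed |V_A| = rω = 9.0732 m/s, perpendicular to OA.
Rod angle: sinφ = −(r/L) sinθ ⇒ φ = -9.843°; ω_rod = −rω cosθ/√(L²−r²sin²θ) = -27.014 rad/s.
V_P = V_A + ω_rod × AP, with AP = 0.0921 m along the rod.
Components: V_Px = −rω sinθ − a·ω_rod·sinφ = -7.1148 m/s;  V_Py = rω cosθ + a·ω_rod·cosφ = +3.6784 m/s.
|V_P| = √(V_Px² + V_Py²) = 8.0094 m/s.

8.01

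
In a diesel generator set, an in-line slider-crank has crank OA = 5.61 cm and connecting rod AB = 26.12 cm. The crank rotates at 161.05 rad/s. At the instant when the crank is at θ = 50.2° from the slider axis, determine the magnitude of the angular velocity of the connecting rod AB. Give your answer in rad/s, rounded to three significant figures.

ω = 161.1 rad/s
The rod makes angle φ with the slider axis where L sinφ = r sinθ; differentiating, L cosφ·φ̇ = r ω cosθ.
L cosφ = √(L² − r² sin²θ) = 0.25762 m.
|ω_rod| = r ω |cosθ| / √(L² − r² sin²θ) = 0.0561·161.1·0.64011/0.25762 = 22.449 rad/s.

22.4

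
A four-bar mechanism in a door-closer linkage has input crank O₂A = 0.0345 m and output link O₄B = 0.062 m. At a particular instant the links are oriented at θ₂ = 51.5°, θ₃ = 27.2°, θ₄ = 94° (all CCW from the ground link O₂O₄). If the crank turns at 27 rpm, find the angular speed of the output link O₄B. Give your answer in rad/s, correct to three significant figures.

0.704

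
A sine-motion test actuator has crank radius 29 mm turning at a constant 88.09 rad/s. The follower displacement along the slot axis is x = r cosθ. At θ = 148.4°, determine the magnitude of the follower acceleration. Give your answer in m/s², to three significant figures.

192

ω = 88.09 rad/s
x = r cosθ ⇒ ẍ = −rω² cosθ (ω constant).
|a| = rω²|cosθ| = 0.029·(88.09)²·|cos 148.4°| = 191.67 m/s².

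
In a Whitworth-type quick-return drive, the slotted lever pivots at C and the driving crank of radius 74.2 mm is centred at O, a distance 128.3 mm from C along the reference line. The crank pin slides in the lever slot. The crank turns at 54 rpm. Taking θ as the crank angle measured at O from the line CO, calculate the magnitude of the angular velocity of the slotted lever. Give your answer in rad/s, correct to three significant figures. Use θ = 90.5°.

ω = 5.655 rad/s (from 54 rpm).
Crank pin A relative to C: A = (d + r cosθ, r sinθ); lever angle φ = atan2(r sinθ, d + r cosθ).
Differentiating tanφ: φ̇ = rω(d cosθ + r)/(d² + r² + 2dr cosθ).
d² + r² + 2dr cosθ = |CA|² = 0.0218004 m²;  d cosθ + r = +0.07308 m.
|ω_lever| = |0.0742·5.655·+0.07308| / 0.0218004 = 1.4066 rad/s.

1.41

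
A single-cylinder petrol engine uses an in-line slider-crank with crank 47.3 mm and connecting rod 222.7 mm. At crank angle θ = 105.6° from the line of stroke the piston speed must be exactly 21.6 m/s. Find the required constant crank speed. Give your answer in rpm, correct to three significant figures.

4810

For an in-line slider-crank, |v_piston| = rω|sinθ|·[1 + r cosθ/√(L² − r² sin²θ)].
With r = 0.0473 m, L = 0.2227 m, θ = 105.6°: the bracketed kinematic factor |dx/dθ| = 0.042899 m.
ω = v/|dx/dθ| = 21.6/0.042899 = 503.51 rad/s.
N = 60ω/(2π) = 4808.1 rpm.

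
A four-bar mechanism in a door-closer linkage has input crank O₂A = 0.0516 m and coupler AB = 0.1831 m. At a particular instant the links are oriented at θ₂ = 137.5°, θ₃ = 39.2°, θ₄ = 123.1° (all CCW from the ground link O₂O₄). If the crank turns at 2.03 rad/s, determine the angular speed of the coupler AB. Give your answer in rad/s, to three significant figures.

0.143

ω₂ = 2.03 rad/s
Differentiating the loop-closure r₂e^{iθ₂}+r₃e^{iθ₃}=r₁+r₄e^{iθ₄} gives r₂ω₂e^{iθ₂}+r₃ω₃e^{iθ₃}=r₄ω₄e^{iθ₄}.
Eliminating the other unknown: ω₃ = r₂ω₂ sin(θ₄−θ₂) / [r₃ sin(θ₃−θ₄)].
Numerator sine = -0.24869; denominator sine = -0.99434.
Result = 0.0516·2.03·(-0.24869) / (0.1831·(-0.99434)) = +0.14308 rad/s; magnitude 0.14308 rad/s.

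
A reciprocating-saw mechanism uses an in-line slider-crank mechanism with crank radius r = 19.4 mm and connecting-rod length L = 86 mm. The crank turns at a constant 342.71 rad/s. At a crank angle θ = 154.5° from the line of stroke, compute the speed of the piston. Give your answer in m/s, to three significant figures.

2.28

ω = 342.7 rad/s
For an in-line slider-crank, x = r cosθ + √(L² − r² sin²θ), so v = −rω sinθ·[1 + r cosθ/√(L² − r² sin²θ)].
With r = 0.0194 m, L = 0.086 m, θ = 154.5°: √(L² − r² sin²θ) = 0.085593 m.
v = −0.0194·342.7·0.43051·[1 + 0.0194·-0.90259/0.085593] = -2.2767 m/s.
|v| = 2.2767 m/s.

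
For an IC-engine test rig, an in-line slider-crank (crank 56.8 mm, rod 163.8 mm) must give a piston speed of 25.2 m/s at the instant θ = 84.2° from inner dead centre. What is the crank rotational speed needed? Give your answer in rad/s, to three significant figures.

430

For an in-line slider-crank, |v_piston| = rω|sinθ|·[1 + r cosθ/√(L² − r² sin²θ)].
With r = 0.0568 m, L = 0.1638 m, θ = 84.2°: the bracketed kinematic factor |dx/dθ| = 0.058619 m.
ω = v/|dx/dθ| = 25.2/0.058619 = 429.89 rad/s.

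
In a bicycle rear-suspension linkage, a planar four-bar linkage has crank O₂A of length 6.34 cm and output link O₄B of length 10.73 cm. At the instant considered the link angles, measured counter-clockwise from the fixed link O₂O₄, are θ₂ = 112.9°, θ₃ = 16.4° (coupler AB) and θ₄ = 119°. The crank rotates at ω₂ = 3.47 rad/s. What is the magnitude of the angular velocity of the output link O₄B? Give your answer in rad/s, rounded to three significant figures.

2.09

ω₂ = 3.47 rad/s
Differentiating the loop-closure r₂e^{iθ₂}+r₃e^{iθ₃}=r₁+r₄e^{iθ₄} gives r₂ω₂e^{iθ₂}+r₃ω₃e^{iθ₃}=r₄ω₄e^{iθ₄}.
Eliminating the other unknown: ω₄ = r₂ω₂ sin(θ₂−θ₃) / [r₄ sin(θ₄−θ₃)].
Numerator sine = +0.99357; denominator sine = +0.97592.
Result = 0.0634·3.47·(+0.99357) / (0.1073·(+0.97592)) = +2.0874 rad/s; magnitude 2.0874 rad/s.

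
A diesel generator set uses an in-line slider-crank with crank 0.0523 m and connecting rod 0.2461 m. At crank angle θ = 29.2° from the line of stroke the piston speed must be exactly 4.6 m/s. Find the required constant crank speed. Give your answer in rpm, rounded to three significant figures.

For an in-line slider-crank, |v_piston| = rω|sinθ|·[1 + r cosθ/√(L² − r² sin²θ)].
With r = 0.0523 m, L = 0.2461 m, θ = 29.2°: the bracketed kinematic factor |dx/dθ| = 0.030274 m.
ω = v/|dx/dθ| = 4.6/0.030274 = 151.95 rad/s.
N = 60ω/(2π) = 1451 rpm.

1450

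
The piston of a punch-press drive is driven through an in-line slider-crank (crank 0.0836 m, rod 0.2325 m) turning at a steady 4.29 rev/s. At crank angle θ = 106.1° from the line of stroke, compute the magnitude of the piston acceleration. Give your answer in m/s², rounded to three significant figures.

36.3

ω = 2π·4.29 = 26.95 rad/s
x(θ) = r cosθ + √(L² − r² sin²θ); with ω constant, a = ω²·d²x/dθ².
d²x/dθ² = −r cosθ − r²(cos2θ)/√u − r⁴ sin²2θ/(4u^{3/2}),  u = L² − r² sin²θ = 0.0476048 m².
Substituting r = 0.0836 m, L = 0.2325 m, θ = 106.1°: d²x/dθ² = +0.049955 m.
a = ω²·d²x/dθ² = (26.95)²·(+0.049955) = +36.296 m/s²;  |a| = 36.296 m/s².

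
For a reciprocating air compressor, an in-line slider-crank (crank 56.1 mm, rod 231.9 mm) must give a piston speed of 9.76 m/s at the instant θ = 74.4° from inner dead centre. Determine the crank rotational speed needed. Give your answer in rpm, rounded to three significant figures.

1620

For an in-line slider-crank, |v_piston| = rω|sinθ|·[1 + r cosθ/√(L² − r² sin²θ)].
With r = 0.0561 m, L = 0.2319 m, θ = 74.4°: the bracketed kinematic factor |dx/dθ| = 0.057648 m.
ω = v/|dx/dθ| = 9.76/0.057648 = 169.3 rad/s.
N = 60ω/(2π) = 1616.7 rpm.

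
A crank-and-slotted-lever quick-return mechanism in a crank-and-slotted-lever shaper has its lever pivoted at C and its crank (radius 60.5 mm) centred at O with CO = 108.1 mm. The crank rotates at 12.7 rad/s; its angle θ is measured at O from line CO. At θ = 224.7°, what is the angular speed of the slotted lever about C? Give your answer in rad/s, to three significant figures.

ω = 12.7 rad/s
Crank pin A relative to C: A = (d + r cosθ, r sinθ); lever angle φ = atan2(r sinθ, d + r cosθ).
Differentiating tanφ: φ̇ = rω(d cosθ + r)/(d² + r² + 2dr cosθ).
d² + r² + 2dr cosθ = |CA|² = 0.00604853 m²;  d cosθ + r = -0.016337 m.
|ω_lever| = |0.0605·12.7·-0.016337| / 0.00604853 = 2.0754 rad/s.

2.08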